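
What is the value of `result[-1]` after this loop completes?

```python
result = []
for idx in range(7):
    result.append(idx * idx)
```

Let's trace through this code step by step.

Initialize: result = []
Entering loop: for idx in range(7):
After iteration 1: idx = 0, result = [0]
After iteration 2: idx = 1, result = [0, 1]
After iteration 3: idx = 2, result = [0, 1, 4]
After iteration 4: idx = 3, result = [0, 1, 4, 9]
After iteration 5: idx = 4, result = [0, 1, 4, 9, 16]
After iteration 6: idx = 5, result = [0, 1, 4, 9, 16, 25]
After iteration 7: idx = 6, result = [0, 1, 4, 9, 16, 25, 36]
Loop ends.
result[-1] = 36

Final answer: 36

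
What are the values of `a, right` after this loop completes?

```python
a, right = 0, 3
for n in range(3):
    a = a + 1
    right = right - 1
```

Let's trace through this code step by step.

Initialize: a = 0
Initialize: right = 3
Entering loop: for n in range(3):
After iteration 1: n = 0, a = 1, right = 2
After iteration 2: n = 1, a = 2, right = 1
After iteration 3: n = 2, a = 3, right = 0
Loop ends.

Final answer: 3, 0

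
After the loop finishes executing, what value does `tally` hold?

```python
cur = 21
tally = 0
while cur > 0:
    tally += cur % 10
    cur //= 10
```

Let's trace through this code step by step.

Initialize: cur = 21
Initialize: tally = 0
Entering loop: while cur > 0:
After iteration 1: cur = 2, tally = 1
After iteration 2: cur = 0, tally = 3
Loop ends.

Final answer: 3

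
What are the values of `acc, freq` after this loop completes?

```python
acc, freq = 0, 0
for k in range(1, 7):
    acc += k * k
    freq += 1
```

Let's trace through this code step by step.

Initialize: acc = 0
Initialize: freq = 0
Entering loop: for k in range(1, 7):
After iteration 1: k = 1, acc = 1, freq = 1
After iteration 2: k = 2, acc = 5, freq = 2
After iteration 3: k = 3, acc = 14, freq = 3
After iteration 4: k = 4, acc = 30, freq = 4
After iteration 5: k = 5, acc = 55, freq = 5
After iteration 6: k = 6, acc = 91, freq = 6
Loop ends.

Final answer: 91, 6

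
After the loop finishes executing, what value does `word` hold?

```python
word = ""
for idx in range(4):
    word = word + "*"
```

Let's trace through this code step by step.

Initialize: word = ''
Entering loop: for idx in range(4):
After iteration 1: idx = 0, word = '*'
After iteration 2: idx = 1, word = '**'
After iteration 3: idx = 2, word = '***'
After iteration 4: idx = 3, word = '****'
Loop ends.

Final answer: '****'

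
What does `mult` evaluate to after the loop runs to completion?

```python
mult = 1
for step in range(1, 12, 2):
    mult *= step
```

Let's trace through this code step by step.

Initialize: mult = 1
Entering loop: for step in range(1, 12, 2):
After iteration 1: step = 1, mult = 1
After iteration 2: step = 3, mult = 3
After iteration 3: step = 5, mult = 15
After iteration 4: step = 7, mult = 105
After iteration 5: step = 9, mult = 945
After iteration 6: step = 11, mult = 10395
Loop ends.

Final answer: 10395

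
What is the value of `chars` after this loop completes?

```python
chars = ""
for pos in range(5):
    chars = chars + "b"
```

Let's trace through this code step by step.

Initialize: chars = ''
Entering loop: for pos in range(5):
After iteration 1: pos = 0, chars = 'b'
After iteration 2: pos = 1, chars = 'bb'
After iteration 3: pos = 2, chars = 'bbb'
After iteration 4: pos = 3, chars = 'bbbb'
After iteration 5: pos = 4, chars = 'bbbbb'
Loop ends.

Final answer: 'bbbbb'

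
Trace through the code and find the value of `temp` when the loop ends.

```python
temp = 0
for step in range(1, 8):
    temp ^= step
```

Let's trace through this code step by step.

Initialize: temp = 0
Entering loop: for step in range(1, 8):
After iteration 1: step = 1, temp = 1
After iteration 2: step = 2, temp = 3
After iteration 3: step = 3, temp = 0
After iteration 4: step = 4, temp = 4
After iteration 5: step = 5, temp = 1
After iteration 6: step = 6, temp = 7
After iteration 7: step = 7, temp = 0
Loop ends.

Final answer: 0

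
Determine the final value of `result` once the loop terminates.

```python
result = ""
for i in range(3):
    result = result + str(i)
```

Let's trace through this code step by step.

Initialize: result = ''
Entering loop: for i in range(3):
After iteration 1: i = 0, result = '0'
After iteration 2: i = 1, result = '01'
After iteration 3: i = 2, result = '012'
Loop ends.

Final answer: '012'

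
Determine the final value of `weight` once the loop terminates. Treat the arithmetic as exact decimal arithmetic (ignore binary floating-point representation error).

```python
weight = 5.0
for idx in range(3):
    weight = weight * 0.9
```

Let's trace through this code step by step.

Initialize: weight = 5.0
Entering loop: for idx in range(3):
After iteration 1: idx = 0, weight = 4.5
After iteration 2: idx = 1, weight = 4.05
After iteration 3: idx = 2, weight = 3.645
Loop ends.

Final answer: 3.645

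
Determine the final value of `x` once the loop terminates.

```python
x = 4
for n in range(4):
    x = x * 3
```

Let's trace through this code step by step.

Initialize: x = 4
Entering loop: for n in range(4):
After iteration 1: n = 0, x = 12
After iteration 2: n = 1, x = 36
After iteration 3: n = 2, x = 108
After iteration 4: n = 3, x = 324
Loop ends.

Final answer: 324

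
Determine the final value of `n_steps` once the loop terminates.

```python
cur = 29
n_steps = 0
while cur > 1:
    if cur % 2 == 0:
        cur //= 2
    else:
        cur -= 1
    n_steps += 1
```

Let's trace through this code step by step.

Initialize: cur = 29
Initialize: n_steps = 0
Entering loop: while cur > 1:
After iteration 1: cur = 28, n_steps = 1
After iteration 2: cur = 14, n_steps = 2
After iteration 3: cur = 7, n_steps = 3
After iteration 4: cur = 6, n_steps = 4
After iteration 5: cur = 3, n_steps = 5
After iteration 6: cur = 2, n_steps = 6
After iteration 7: cur = 1, n_steps = 7
Loop ends.

Final answer: 7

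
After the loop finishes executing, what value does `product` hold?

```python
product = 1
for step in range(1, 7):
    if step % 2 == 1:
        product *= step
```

Let's trace through this code step by step.

Initialize: product = 1
Entering loop: for step in range(1, 7):
After iteration 1: step = 1, product = 1
After iteration 2: step = 2, product = 1
After iteration 3: step = 3, product = 3
After iteration 4: step = 4, product = 3
After iteration 5: step = 5, product = 15
After iteration 6: step = 6, product = 15
Loop ends.

Final answer: 15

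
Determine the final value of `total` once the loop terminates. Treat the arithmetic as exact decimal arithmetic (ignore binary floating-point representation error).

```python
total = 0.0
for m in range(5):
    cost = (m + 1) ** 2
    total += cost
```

Let's trace through this code step by step.

Initialize: total = 0.0
Entering loop: for m in range(5):
After iteration 1: m = 0, total = 1.0, cost = 1
After iteration 2: m = 1, total = 5.0, cost = 4
After iteration 3: m = 2, total = 14.0, cost = 9
After iteration 4: m = 3, total = 30.0, cost = 16
After iteration 5: m = 4, total = 55.0, cost = 25
Loop ends.

Final answer: 55.0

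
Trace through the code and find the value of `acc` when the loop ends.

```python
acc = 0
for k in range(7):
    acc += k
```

Let's trace through this code step by step.

Initialize: acc = 0
Entering loop: for k in range(7):
After iteration 1: k = 0, acc = 0
After iteration 2: k = 1, acc = 1
After iteration 3: k = 2, acc = 3
After iteration 4: k = 3, acc = 6
After iteration 5: k = 4, acc = 10
After iteration 6: k = 5, acc = 15
After iteration 7: k = 6, acc = 21
Loop ends.

Final answer: 21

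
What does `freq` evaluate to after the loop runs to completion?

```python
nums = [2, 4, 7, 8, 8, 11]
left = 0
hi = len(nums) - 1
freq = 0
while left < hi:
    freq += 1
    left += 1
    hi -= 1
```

Let's trace through this code step by step.

Initialize: nums = [2, 4, 7, 8, 8, 11]
Initialize: left = 0
Initialize: hi = 5
Initialize: freq = 0
Entering loop: while left < hi:
After iteration 1: left = 1, hi = 4, freq = 1
After iteration 2: left = 2, hi = 3, freq = 2
After iteration 3: left = 3, hi = 2, freq = 3
Loop ends.

Final answer: 3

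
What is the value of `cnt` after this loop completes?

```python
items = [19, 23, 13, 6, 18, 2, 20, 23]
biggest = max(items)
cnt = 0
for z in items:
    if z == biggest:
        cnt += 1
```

Let's trace through this code step by step.

Initialize: items = [19, 23, 13, 6, 18, 2, 20, 23]
Initialize: biggest = 23
Initialize: cnt = 0
Entering loop: for z in items:
After iteration 1: z = 19, cnt = 0
After iteration 2: z = 23, cnt = 1
After iteration 3: z = 13, cnt = 1
After iteration 4: z = 6, cnt = 1
After iteration 5: z = 18, cnt = 1
After iteration 6: z = 2, cnt = 1
After iteration 7: z = 20, cnt = 1
After iteration 8: z = 23, cnt = 2
Loop ends.

Final answer: 2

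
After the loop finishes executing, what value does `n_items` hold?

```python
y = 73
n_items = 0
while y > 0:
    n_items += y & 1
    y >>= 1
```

Let's trace through this code step by step.

Initialize: y = 73
Initialize: n_items = 0
Entering loop: while y > 0:
After iteration 1: y = 36, n_items = 1
After iteration 2: y = 18, n_items = 1
After iteration 3: y = 9, n_items = 1
After iteration 4: y = 4, n_items = 2
After iteration 5: y = 2, n_items = 2
After iteration 6: y = 1, n_items = 2
After iteration 7: y = 0, n_items = 3
Loop ends.

Final answer: 3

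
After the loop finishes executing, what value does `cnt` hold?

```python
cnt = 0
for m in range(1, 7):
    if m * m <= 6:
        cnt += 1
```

Let's trace through this code step by step.

Initialize: cnt = 0
Entering loop: for m in range(1, 7):
After iteration 1: m = 1, cnt = 1
After iteration 2: m = 2, cnt = 2
After iteration 3: m = 3, cnt = 2
After iteration 4: m = 4, cnt = 2
After iteration 5: m = 5, cnt = 2
After iteration 6: m = 6, cnt = 2
Loop ends.

Final answer: 2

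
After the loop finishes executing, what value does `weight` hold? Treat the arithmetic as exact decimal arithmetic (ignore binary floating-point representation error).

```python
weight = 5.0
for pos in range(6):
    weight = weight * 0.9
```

Let's trace through this code step by step.

Initialize: weight = 5.0
Entering loop: for pos in range(6):
After iteration 1: pos = 0, weight = 4.5
After iteration 2: pos = 1, weight = 4.05
After iteration 3: pos = 2, weight = 3.645
After iteration 4: pos = 3, weight = 3.2805
After iteration 5: pos = 4, weight = 2.95245
After iteration 6: pos = 5, weight = 2.657205
Loop ends.

Final answer: 2.657205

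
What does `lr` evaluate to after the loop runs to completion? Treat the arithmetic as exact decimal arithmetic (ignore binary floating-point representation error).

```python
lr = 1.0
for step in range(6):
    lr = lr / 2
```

Let's trace through this code step by step.

Initialize: lr = 1.0
Entering loop: for step in range(6):
After iteration 1: step = 0, lr = 0.5
After iteration 2: step = 1, lr = 0.25
After iteration 3: step = 2, lr = 0.125
After iteration 4: step = 3, lr = 0.0625
After iteration 5: step = 4, lr = 0.03125
After iteration 6: step = 5, lr = 0.015625
Loop ends.

Final answer: 0.015625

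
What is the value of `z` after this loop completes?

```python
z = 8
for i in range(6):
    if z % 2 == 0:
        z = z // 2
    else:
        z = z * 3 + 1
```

Let's trace through this code step by step.

Initialize: z = 8
Entering loop: for i in range(6):
After iteration 1: i = 0, z = 4
After iteration 2: i = 1, z = 2
After iteration 3: i = 2, z = 1
After iteration 4: i = 3, z = 4
After iteration 5: i = 4, z = 2
After iteration 6: i = 5, z = 1
Loop ends.

Final answer: 1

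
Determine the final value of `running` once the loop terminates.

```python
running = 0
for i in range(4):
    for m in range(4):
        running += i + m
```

Let's trace through this code step by step.

Initialize: running = 0
Entering loop: for i in range(4):
After iteration 1: i = 0, running = 6
After iteration 2: i = 1, running = 16
After iteration 3: i = 2, running = 30
After iteration 4: i = 3, running = 48
Loop ends.

Final answer: 48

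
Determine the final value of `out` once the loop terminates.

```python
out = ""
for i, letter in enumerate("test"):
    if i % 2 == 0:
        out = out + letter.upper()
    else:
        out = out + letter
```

Let's trace through this code step by step.

Initialize: out = ''
Entering loop: for i, letter in enumerate("test"):
After iteration 1: i = 0, letter = 't', out = 'T'
After iteration 2: i = 1, letter = 'e', out = 'Te'
After iteration 3: i = 2, letter = 's', out = 'TeS'
After iteration 4: i = 3, letter = 't', out = 'TeSt'
Loop ends.

Final answer: 'TeSt'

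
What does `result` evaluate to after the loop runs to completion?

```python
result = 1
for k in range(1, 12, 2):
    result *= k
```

Let's trace through this code step by step.

Initialize: result = 1
Entering loop: for k in range(1, 12, 2):
After iteration 1: k = 1, result = 1
After iteration 2: k = 3, result = 3
After iteration 3: k = 5, result = 15
After iteration 4: k = 7, result = 105
After iteration 5: k = 9, result = 945
After iteration 6: k = 11, result = 10395
Loop ends.

Final answer: 10395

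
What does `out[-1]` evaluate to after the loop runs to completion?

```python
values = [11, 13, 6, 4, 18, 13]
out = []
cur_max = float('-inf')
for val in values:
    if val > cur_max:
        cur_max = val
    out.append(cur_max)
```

Let's trace through this code step by step.

Initialize: values = [11, 13, 6, 4, 18, 13]
Initialize: out = []
Initialize: cur_max = -inf
Entering loop: for val in values:
After iteration 1: val = 11, out = [11], cur_max = 11
After iteration 2: val = 13, out = [11, 13], cur_max = 13
After iteration 3: val = 6, out = [11, 13, 13], cur_max = 13
After iteration 4: val = 4, out = [11, 13, 13, 13], cur_max = 13
After iteration 5: val = 18, out = [11, 13, 13, 13, 18], cur_max = 18
After iteration 6: val = 13, out = [11, 13, 13, 13, 18, 18], cur_max = 18
Loop ends.
out[-1] = 18

Final answer: 18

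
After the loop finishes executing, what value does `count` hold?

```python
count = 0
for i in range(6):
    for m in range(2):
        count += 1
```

Let's trace through this code step by step.

Initialize: count = 0
Entering loop: for i in range(6):
After iteration 1: i = 0, count = 2
After iteration 2: i = 1, count = 4
After iteration 3: i = 2, count = 6
After iteration 4: i = 3, count = 8
After iteration 5: i = 4, count = 10
After iteration 6: i = 5, count = 12
Loop ends.

Final answer: 12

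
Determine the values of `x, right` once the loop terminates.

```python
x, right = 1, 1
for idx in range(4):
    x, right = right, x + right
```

Let's trace through this code step by step.

Initialize: x = 1
Initialize: right = 1
Entering loop: for idx in range(4):
After iteration 1: idx = 0, x = 1, right = 2
After iteration 2: idx = 1, x = 2, right = 3
After iteration 3: idx = 2, x = 3, right = 5
After iteration 4: idx = 3, x = 5, right = 8
Loop ends.

Final answer: 5, 8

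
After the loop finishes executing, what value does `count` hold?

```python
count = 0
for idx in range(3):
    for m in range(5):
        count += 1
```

Let's trace through this code step by step.

Initialize: count = 0
Entering loop: for idx in range(3):
After iteration 1: idx = 0, count = 5
After iteration 2: idx = 1, count = 10
After iteration 3: idx = 2, count = 15
Loop ends.

Final answer: 15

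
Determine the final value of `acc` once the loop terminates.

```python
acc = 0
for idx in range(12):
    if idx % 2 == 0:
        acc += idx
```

Let's trace through this code step by step.

Initialize: acc = 0
Entering loop: for idx in range(12):
After iteration 1: idx = 0, acc = 0
After iteration 2: idx = 1, acc = 0
After iteration 3: idx = 2, acc = 2
After iteration 4: idx = 3, acc = 2
After iteration 5: idx = 4, acc = 6
After iteration 6: idx = 5, acc = 6
After iteration 7: idx = 6, acc = 12
After iteration 8: idx = 7, acc = 12
After iteration 9: idx = 8, acc = 20
After iteration 10: idx = 9, acc = 20
After iteration 11: idx = 10, acc = 30
After iteration 12: idx = 11, acc = 30
Loop ends.

Final answer: 30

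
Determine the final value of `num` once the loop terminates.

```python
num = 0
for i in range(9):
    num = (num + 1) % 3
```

Let's trace through this code step by step.

Initialize: num = 0
Entering loop: for i in range(9):
After iteration 1: i = 0, num = 1
After iteration 2: i = 1, num = 2
After iteration 3: i = 2, num = 0
After iteration 4: i = 3, num = 1
After iteration 5: i = 4, num = 2
After iteration 6: i = 5, num = 0
After iteration 7: i = 6, num = 1
After iteration 8: i = 7, num = 2
After iteration 9: i = 8, num = 0
Loop ends.

Final answer: 0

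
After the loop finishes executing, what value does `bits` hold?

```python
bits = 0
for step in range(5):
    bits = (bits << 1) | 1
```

Let's trace through this code step by step.

Initialize: bits = 0
Entering loop: for step in range(5):
After iteration 1: step = 0, bits = 1
After iteration 2: step = 1, bits = 3
After iteration 3: step = 2, bits = 7
After iteration 4: step = 3, bits = 15
After iteration 5: step = 4, bits = 31
Loop ends.

Final answer: 31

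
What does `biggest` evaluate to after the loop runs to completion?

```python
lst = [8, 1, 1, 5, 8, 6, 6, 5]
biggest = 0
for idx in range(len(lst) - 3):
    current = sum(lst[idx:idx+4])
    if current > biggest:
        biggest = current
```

Let's trace through this code step by step.

Initialize: lst = [8, 1, 1, 5, 8, 6, 6, 5]
Initialize: biggest = 0
Entering loop: for idx in range(len(lst) - 3):
After iteration 1: idx = 0, biggest = 15, current = 15
After iteration 2: idx = 1, biggest = 15, current = 15
After iteration 3: idx = 2, biggest = 20, current = 20
After iteration 4: idx = 3, biggest = 25, current = 25
After iteration 5: idx = 4, biggest = 25, current = 25
Loop ends.

Final answer: 25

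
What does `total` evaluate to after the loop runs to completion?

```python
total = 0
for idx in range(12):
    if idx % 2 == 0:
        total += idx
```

Let's trace through this code step by step.

Initialize: total = 0
Entering loop: for idx in range(12):
After iteration 1: idx = 0, total = 0
After iteration 2: idx = 1, total = 0
After iteration 3: idx = 2, total = 2
After iteration 4: idx = 3, total = 2
After iteration 5: idx = 4, total = 6
After iteration 6: idx = 5, total = 6
After iteration 7: idx = 6, total = 12
After iteration 8: idx = 7, total = 12
After iteration 9: idx = 8, total = 20
After iteration 10: idx = 9, total = 20
After iteration 11: idx = 10, total = 30
After iteration 12: idx = 11, total = 30
Loop ends.

Final answer: 30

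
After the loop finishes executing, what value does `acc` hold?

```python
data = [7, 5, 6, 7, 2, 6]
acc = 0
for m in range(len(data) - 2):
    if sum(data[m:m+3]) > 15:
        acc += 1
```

Let's trace through this code step by step.

Initialize: data = [7, 5, 6, 7, 2, 6]
Initialize: acc = 0
Entering loop: for m in range(len(data) - 2):
After iteration 1: m = 0, acc = 1
After iteration 2: m = 1, acc = 2
After iteration 3: m = 2, acc = 2
After iteration 4: m = 3, acc = 2
Loop ends.

Final answer: 2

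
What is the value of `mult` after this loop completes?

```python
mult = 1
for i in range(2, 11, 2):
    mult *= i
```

Let's trace through this code step by step.

Initialize: mult = 1
Entering loop: for i in range(2, 11, 2):
After iteration 1: i = 2, mult = 2
After iteration 2: i = 4, mult = 8
After iteration 3: i = 6, mult = 48
After iteration 4: i = 8, mult = 384
After iteration 5: i = 10, mult = 3840
Loop ends.

Final answer: 3840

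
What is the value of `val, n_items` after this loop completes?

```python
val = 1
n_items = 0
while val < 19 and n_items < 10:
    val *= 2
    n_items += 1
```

Let's trace through this code step by step.

Initialize: val = 1
Initialize: n_items = 0
Entering loop: while val < 19 and n_items < 10:
After iteration 1: val = 2, n_items = 1
After iteration 2: val = 4, n_items = 2
After iteration 3: val = 8, n_items = 3
After iteration 4: val = 16, n_items = 4
After iteration 5: val = 32, n_items = 5
Loop ends.

Final answer: 32, 5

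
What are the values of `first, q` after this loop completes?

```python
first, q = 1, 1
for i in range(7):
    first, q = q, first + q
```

Let's trace through this code step by step.

Initialize: first = 1
Initialize: q = 1
Entering loop: for i in range(7):
After iteration 1: i = 0, first = 1, q = 2
After iteration 2: i = 1, first = 2, q = 3
After iteration 3: i = 2, first = 3, q = 5
After iteration 4: i = 3, first = 5, q = 8
After iteration 5: i = 4, first = 8, q = 13
After iteration 6: i = 5, first = 13, q = 21
After iteration 7: i = 6, first = 21, q = 34
Loop ends.

Final answer: 21, 34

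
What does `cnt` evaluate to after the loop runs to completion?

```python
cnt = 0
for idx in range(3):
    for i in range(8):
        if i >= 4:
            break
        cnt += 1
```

Let's trace through this code step by step.

Initialize: cnt = 0
Entering loop: for idx in range(3):
After iteration 1: idx = 0, cnt = 4
After iteration 2: idx = 1, cnt = 8
After iteration 3: idx = 2, cnt = 12
Loop ends.

Final answer: 12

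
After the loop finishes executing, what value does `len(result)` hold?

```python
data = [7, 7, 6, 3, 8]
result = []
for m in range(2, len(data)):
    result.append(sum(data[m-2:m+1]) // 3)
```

Let's trace through this code step by step.

Initialize: data = [7, 7, 6, 3, 8]
Initialize: result = []
Entering loop: for m in range(2, len(data)):
After iteration 1: m = 2, result = [6]
After iteration 2: m = 3, result = [6, 5]
After iteration 3: m = 4, result = [6, 5, 5]
Loop ends.
len(result) = 3

Final answer: 3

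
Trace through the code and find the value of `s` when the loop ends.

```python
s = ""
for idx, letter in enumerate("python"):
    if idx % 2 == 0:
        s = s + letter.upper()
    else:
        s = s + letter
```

Let's trace through this code step by step.

Initialize: s = ''
Entering loop: for idx, letter in enumerate("python"):
After iteration 1: idx = 0, letter = 'p', s = 'P'
After iteration 2: idx = 1, letter = 'y', s = 'Py'
After iteration 3: idx = 2, letter = 't', s = 'PyT'
After iteration 4: idx = 3, letter = 'h', s = 'PyTh'
After iteration 5: idx = 4, letter = 'o', s = 'PyThO'
After iteration 6: idx = 5, letter = 'n', s = 'PyThOn'
Loop ends.

Final answer: 'PyThOn'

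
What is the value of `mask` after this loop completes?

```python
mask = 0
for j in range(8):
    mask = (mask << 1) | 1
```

Let's trace through this code step by step.

Initialize: mask = 0
Entering loop: for j in range(8):
After iteration 1: j = 0, mask = 1
After iteration 2: j = 1, mask = 3
After iteration 3: j = 2, mask = 7
After iteration 4: j = 3, mask = 15
After iteration 5: j = 4, mask = 31
After iteration 6: j = 5, mask = 63
After iteration 7: j = 6, mask = 127
After iteration 8: j = 7, mask = 255
Loop ends.

Final answer: 255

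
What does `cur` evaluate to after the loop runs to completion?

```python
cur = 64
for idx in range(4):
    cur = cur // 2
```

Let's trace through this code step by step.

Initialize: cur = 64
Entering loop: for idx in range(4):
After iteration 1: idx = 0, cur = 32
After iteration 2: idx = 1, cur = 16
After iteration 3: idx = 2, cur = 8
After iteration 4: idx = 3, cur = 4
Loop ends.

Final answer: 4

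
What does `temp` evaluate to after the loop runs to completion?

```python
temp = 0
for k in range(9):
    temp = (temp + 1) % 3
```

Let's trace through this code step by step.

Initialize: temp = 0
Entering loop: for k in range(9):
After iteration 1: k = 0, temp = 1
After iteration 2: k = 1, temp = 2
After iteration 3: k = 2, temp = 0
After iteration 4: k = 3, temp = 1
After iteration 5: k = 4, temp = 2
After iteration 6: k = 5, temp = 0
After iteration 7: k = 6, temp = 1
After iteration 8: k = 7, temp = 2
After iteration 9: k = 8, temp = 0
Loop ends.

Final answer: 0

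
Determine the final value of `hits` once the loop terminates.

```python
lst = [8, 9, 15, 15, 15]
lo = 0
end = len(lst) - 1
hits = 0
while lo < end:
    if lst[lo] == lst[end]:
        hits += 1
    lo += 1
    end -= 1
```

Let's trace through this code step by step.

Initialize: lst = [8, 9, 15, 15, 15]
Initialize: lo = 0
Initialize: end = 4
Initialize: hits = 0
Entering loop: while lo < end:
After iteration 1: lo = 1, end = 3, hits = 0
After iteration 2: lo = 2, end = 2, hits = 0
Loop ends.

Final answer: 0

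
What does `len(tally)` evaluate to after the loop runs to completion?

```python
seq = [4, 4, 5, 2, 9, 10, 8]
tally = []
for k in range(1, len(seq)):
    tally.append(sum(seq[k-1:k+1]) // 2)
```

Let's trace through this code step by step.

Initialize: seq = [4, 4, 5, 2, 9, 10, 8]
Initialize: tally = []
Entering loop: for k in range(1, len(seq)):
After iteration 1: k = 1, tally = [4]
After iteration 2: k = 2, tally = [4, 4]
After iteration 3: k = 3, tally = [4, 4, 3]
After iteration 4: k = 4, tally = [4, 4, 3, 5]
After iteration 5: k = 5, tally = [4, 4, 3, 5, 9]
After iteration 6: k = 6, tally = [4, 4, 3, 5, 9, 9]
Loop ends.
len(tally) = 6

Final answer: 6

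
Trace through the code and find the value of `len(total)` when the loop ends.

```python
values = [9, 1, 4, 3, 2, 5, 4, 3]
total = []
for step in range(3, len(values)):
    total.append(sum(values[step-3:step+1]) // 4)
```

Let's trace through this code step by step.

Initialize: values = [9, 1, 4, 3, 2, 5, 4, 3]
Initialize: total = []
Entering loop: for step in range(3, len(values)):
After iteration 1: step = 3, total = [4]
After iteration 2: step = 4, total = [4, 2]
After iteration 3: step = 5, total = [4, 2, 3]
After iteration 4: step = 6, total = [4, 2, 3, 3]
After iteration 5: step = 7, total = [4, 2, 3, 3, 3]
Loop ends.
len(total) = 5

Final answer: 5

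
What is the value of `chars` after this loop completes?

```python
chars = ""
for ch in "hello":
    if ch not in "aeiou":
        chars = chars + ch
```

Let's trace through this code step by step.

Initialize: chars = ''
Entering loop: for ch in "hello":
After iteration 1: ch = 'h', chars = 'h'
After iteration 2: ch = 'e', chars = 'h'
After iteration 3: ch = 'l', chars = 'hl'
After iteration 4: ch = 'l', chars = 'hll'
After iteration 5: ch = 'o', chars = 'hll'
Loop ends.

Final answer: 'hll'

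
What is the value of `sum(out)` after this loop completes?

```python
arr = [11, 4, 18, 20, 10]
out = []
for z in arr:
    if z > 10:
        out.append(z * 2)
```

Let's trace through this code step by step.

Initialize: arr = [11, 4, 18, 20, 10]
Initialize: out = []
Entering loop: for z in arr:
After iteration 1: z = 11, out = [22]
After iteration 2: z = 4, out = [22]
After iteration 3: z = 18, out = [22, 36]
After iteration 4: z = 20, out = [22, 36, 40]
After iteration 5: z = 10, out = [22, 36, 40]
Loop ends.
sum(out) = 98

Final answer: 98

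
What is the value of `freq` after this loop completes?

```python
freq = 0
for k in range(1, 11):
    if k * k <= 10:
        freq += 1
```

Let's trace through this code step by step.

Initialize: freq = 0
Entering loop: for k in range(1, 11):
After iteration 1: k = 1, freq = 1
After iteration 2: k = 2, freq = 2
After iteration 3: k = 3, freq = 3
After iteration 4: k = 4, freq = 3
After iteration 5: k = 5, freq = 3
After iteration 6: k = 6, freq = 3
After iteration 7: k = 7, freq = 3
After iteration 8: k = 8, freq = 3
After iteration 9: k = 9, freq = 3
After iteration 10: k = 10, freq = 3
Loop ends.

Final answer: 3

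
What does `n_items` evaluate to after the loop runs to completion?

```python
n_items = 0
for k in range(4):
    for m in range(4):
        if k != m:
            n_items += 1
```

Let's trace through this code step by step.

Initialize: n_items = 0
Entering loop: for k in range(4):
After iteration 1: k = 0, n_items = 3
After iteration 2: k = 1, n_items = 6
After iteration 3: k = 2, n_items = 9
After iteration 4: k = 3, n_items = 12
Loop ends.

Final answer: 12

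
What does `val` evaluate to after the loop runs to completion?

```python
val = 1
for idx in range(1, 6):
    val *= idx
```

Let's trace through this code step by step.

Initialize: val = 1
Entering loop: for idx in range(1, 6):
After iteration 1: idx = 1, val = 1
After iteration 2: idx = 2, val = 2
After iteration 3: idx = 3, val = 6
After iteration 4: idx = 4, val = 24
After iteration 5: idx = 5, val = 120
Loop ends.

Final answer: 120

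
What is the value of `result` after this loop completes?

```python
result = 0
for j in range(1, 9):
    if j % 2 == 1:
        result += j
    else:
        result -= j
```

Let's trace through this code step by step.

Initialize: result = 0
Entering loop: for j in range(1, 9):
After iteration 1: j = 1, result = 1
After iteration 2: j = 2, result = -1
After iteration 3: j = 3, result = 2
After iteration 4: j = 4, result = -2
After iteration 5: j = 5, result = 3
After iteration 6: j = 6, result = -3
After iteration 7: j = 7, result = 4
After iteration 8: j = 8, result = -4
Loop ends.

Final answer: -4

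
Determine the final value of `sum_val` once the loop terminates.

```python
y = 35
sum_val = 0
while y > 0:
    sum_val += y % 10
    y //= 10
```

Let's trace through this code step by step.

Initialize: y = 35
Initialize: sum_val = 0
Entering loop: while y > 0:
After iteration 1: y = 3, sum_val = 5
After iteration 2: y = 0, sum_val = 8
Loop ends.

Final answer: 8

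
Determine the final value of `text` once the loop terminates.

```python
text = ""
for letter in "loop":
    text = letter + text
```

Let's trace through this code step by step.

Initialize: text = ''
Entering loop: for letter in "loop":
After iteration 1: letter = 'l', text = 'l'
After iteration 2: letter = 'o', text = 'ol'
After iteration 3: letter = 'o', text = 'ool'
After iteration 4: letter = 'p', text = 'pool'
Loop ends.

Final answer: 'pool'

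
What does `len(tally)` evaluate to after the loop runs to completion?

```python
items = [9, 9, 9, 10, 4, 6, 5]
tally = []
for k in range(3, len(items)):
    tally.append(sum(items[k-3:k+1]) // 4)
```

Let's trace through this code step by step.

Initialize: items = [9, 9, 9, 10, 4, 6, 5]
Initialize: tally = []
Entering loop: for k in range(3, len(items)):
After iteration 1: k = 3, tally = [9]
After iteration 2: k = 4, tally = [9, 8]
After iteration 3: k = 5, tally = [9, 8, 7]
After iteration 4: k = 6, tally = [9, 8, 7, 6]
Loop ends.
len(tally) = 4

Final answer: 4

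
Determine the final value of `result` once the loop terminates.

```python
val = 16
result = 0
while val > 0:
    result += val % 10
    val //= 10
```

Let's trace through this code step by step.

Initialize: val = 16
Initialize: result = 0
Entering loop: while val > 0:
After iteration 1: val = 1, result = 6
After iteration 2: val = 0, result = 7
Loop ends.

Final answer: 7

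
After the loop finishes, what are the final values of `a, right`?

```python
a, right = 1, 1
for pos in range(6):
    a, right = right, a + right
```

Let's trace through this code step by step.

Initialize: a = 1
Initialize: right = 1
Entering loop: for pos in range(6):
After iteration 1: pos = 0, a = 1, right = 2
After iteration 2: pos = 1, a = 2, right = 3
After iteration 3: pos = 2, a = 3, right = 5
After iteration 4: pos = 3, a = 5, right = 8
After iteration 5: pos = 4, a = 8, right = 13
After iteration 6: pos = 5, a = 13, right = 21
Loop ends.

Final answer: 13, 21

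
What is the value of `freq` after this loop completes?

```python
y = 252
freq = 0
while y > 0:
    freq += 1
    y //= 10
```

Let's trace through this code step by step.

Initialize: y = 252
Initialize: freq = 0
Entering loop: while y > 0:
After iteration 1: y = 25, freq = 1
After iteration 2: y = 2, freq = 2
After iteration 3: y = 0, freq = 3
Loop ends.

Final answer: 3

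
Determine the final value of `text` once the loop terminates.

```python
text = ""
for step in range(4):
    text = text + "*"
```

Let's trace through this code step by step.

Initialize: text = ''
Entering loop: for step in range(4):
After iteration 1: step = 0, text = '*'
After iteration 2: step = 1, text = '**'
After iteration 3: step = 2, text = '***'
After iteration 4: step = 3, text = '****'
Loop ends.

Final answer: '****'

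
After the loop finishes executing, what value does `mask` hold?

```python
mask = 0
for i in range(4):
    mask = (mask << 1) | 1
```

Let's trace through this code step by step.

Initialize: mask = 0
Entering loop: for i in range(4):
After iteration 1: i = 0, mask = 1
After iteration 2: i = 1, mask = 3
After iteration 3: i = 2, mask = 7
After iteration 4: i = 3, mask = 15
Loop ends.

Final answer: 15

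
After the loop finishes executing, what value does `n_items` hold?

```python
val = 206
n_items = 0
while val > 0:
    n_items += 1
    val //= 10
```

Let's trace through this code step by step.

Initialize: val = 206
Initialize: n_items = 0
Entering loop: while val > 0:
After iteration 1: val = 20, n_items = 1
After iteration 2: val = 2, n_items = 2
After iteration 3: val = 0, n_items = 3
Loop ends.

Final answer: 3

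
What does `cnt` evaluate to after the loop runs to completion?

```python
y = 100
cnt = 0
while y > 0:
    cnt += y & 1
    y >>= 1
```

Let's trace through this code step by step.

Initialize: y = 100
Initialize: cnt = 0
Entering loop: while y > 0:
After iteration 1: y = 50, cnt = 0
After iteration 2: y = 25, cnt = 0
After iteration 3: y = 12, cnt = 1
After iteration 4: y = 6, cnt = 1
After iteration 5: y = 3, cnt = 1
After iteration 6: y = 1, cnt = 2
After iteration 7: y = 0, cnt = 3
Loop ends.

Final answer: 3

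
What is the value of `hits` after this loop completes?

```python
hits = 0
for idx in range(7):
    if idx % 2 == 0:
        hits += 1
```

Let's trace through this code step by step.

Initialize: hits = 0
Entering loop: for idx in range(7):
After iteration 1: idx = 0, hits = 1
After iteration 2: idx = 1, hits = 1
After iteration 3: idx = 2, hits = 2
After iteration 4: idx = 3, hits = 2
After iteration 5: idx = 4, hits = 3
After iteration 6: idx = 5, hits = 3
After iteration 7: idx = 6, hits = 4
Loop ends.

Final answer: 4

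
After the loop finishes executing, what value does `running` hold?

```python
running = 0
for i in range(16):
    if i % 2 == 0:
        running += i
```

Let's trace through this code step by step.

Initialize: running = 0
Entering loop: for i in range(16):
After iteration 1: i = 0, running = 0
After iteration 2: i = 1, running = 0
After iteration 3: i = 2, running = 2
After iteration 4: i = 3, running = 2
After iteration 5: i = 4, running = 6
After iteration 6: i = 5, running = 6
After iteration 7: i = 6, running = 12
After iteration 8: i = 7, running = 12
After iteration 9: i = 8, running = 20
After iteration 10: i = 9, running = 20
After iteration 11: i = 10, running = 30
After iteration 12: i = 11, running = 30
After iteration 13: i = 12, running = 42
After iteration 14: i = 13, running = 42
After iteration 15: i = 14, running = 56
After iteration 16: i = 15, running = 56
Loop ends.

Final answer: 56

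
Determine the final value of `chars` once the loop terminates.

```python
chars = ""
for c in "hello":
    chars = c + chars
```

Let's trace through this code step by step.

Initialize: chars = ''
Entering loop: for c in "hello":
After iteration 1: c = 'h', chars = 'h'
After iteration 2: c = 'e', chars = 'eh'
After iteration 3: c = 'l', chars = 'leh'
After iteration 4: c = 'l', chars = 'lleh'
After iteration 5: c = 'o', chars = 'olleh'
Loop ends.

Final answer: 'olleh'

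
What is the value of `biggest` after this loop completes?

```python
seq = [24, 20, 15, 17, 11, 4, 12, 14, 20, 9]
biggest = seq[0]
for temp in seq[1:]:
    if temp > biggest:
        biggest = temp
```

Let's trace through this code step by step.

Initialize: seq = [24, 20, 15, 17, 11, 4, 12, 14, 20, 9]
Initialize: biggest = 24
Entering loop: for temp in seq[1:]:
After iteration 1: temp = 20, biggest = 24
After iteration 2: temp = 15, biggest = 24
After iteration 3: temp = 17, biggest = 24
After iteration 4: temp = 11, biggest = 24
After iteration 5: temp = 4, biggest = 24
After iteration 6: temp = 12, biggest = 24
After iteration 7: temp = 14, biggest = 24
After iteration 8: temp = 20, biggest = 24
After iteration 9: temp = 9, biggest = 24
Loop ends.

Final answer: 24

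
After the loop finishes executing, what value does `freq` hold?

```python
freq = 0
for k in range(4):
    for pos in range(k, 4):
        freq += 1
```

Let's trace through this code step by step.

Initialize: freq = 0
Entering loop: for k in range(4):
After iteration 1: k = 0, freq = 4
After iteration 2: k = 1, freq = 7
After iteration 3: k = 2, freq = 9
After iteration 4: k = 3, freq = 10
Loop ends.

Final answer: 10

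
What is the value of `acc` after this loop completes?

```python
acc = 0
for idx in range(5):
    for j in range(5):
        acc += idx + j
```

Let's trace through this code step by step.

Initialize: acc = 0
Entering loop: for idx in range(5):
After iteration 1: idx = 0, acc = 10
After iteration 2: idx = 1, acc = 25
After iteration 3: idx = 2, acc = 45
After iteration 4: idx = 3, acc = 70
After iteration 5: idx = 4, acc = 100
Loop ends.

Final answer: 100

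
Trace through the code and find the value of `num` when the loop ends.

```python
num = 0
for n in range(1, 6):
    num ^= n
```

Let's trace through this code step by step.

Initialize: num = 0
Entering loop: for n in range(1, 6):
After iteration 1: n = 1, num = 1
After iteration 2: n = 2, num = 3
After iteration 3: n = 3, num = 0
After iteration 4: n = 4, num = 4
After iteration 5: n = 5, num = 1
Loop ends.

Final answer: 1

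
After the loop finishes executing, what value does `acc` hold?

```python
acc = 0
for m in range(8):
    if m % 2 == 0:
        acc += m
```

Let's trace through this code step by step.

Initialize: acc = 0
Entering loop: for m in range(8):
After iteration 1: m = 0, acc = 0
After iteration 2: m = 1, acc = 0
After iteration 3: m = 2, acc = 2
After iteration 4: m = 3, acc = 2
After iteration 5: m = 4, acc = 6
After iteration 6: m = 5, acc = 6
After iteration 7: m = 6, acc = 12
After iteration 8: m = 7, acc = 12
Loop ends.

Final answer: 12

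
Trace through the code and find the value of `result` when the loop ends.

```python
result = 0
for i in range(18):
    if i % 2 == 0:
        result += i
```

Let's trace through this code step by step.

Initialize: result = 0
Entering loop: for i in range(18):
After iteration 1: i = 0, result = 0
After iteration 2: i = 1, result = 0
After iteration 3: i = 2, result = 2
After iteration 4: i = 3, result = 2
After iteration 5: i = 4, result = 6
After iteration 6: i = 5, result = 6
After iteration 7: i = 6, result = 12
After iteration 8: i = 7, result = 12
After iteration 9: i = 8, result = 20
After iteration 10: i = 9, result = 20
After iteration 11: i = 10, result = 30
After iteration 12: i = 11, result = 30
After iteration 13: i = 12, result = 42
After iteration 14: i = 13, result = 42
After iteration 15: i = 14, result = 56
After iteration 16: i = 15, result = 56
After iteration 17: i = 16, result = 72
After iteration 18: i = 17, result = 72
Loop ends.

Final answer: 72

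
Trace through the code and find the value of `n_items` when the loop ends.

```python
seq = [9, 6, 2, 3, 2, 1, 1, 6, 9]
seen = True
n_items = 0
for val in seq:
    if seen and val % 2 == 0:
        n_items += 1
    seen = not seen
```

Let's trace through this code step by step.

Initialize: seq = [9, 6, 2, 3, 2, 1, 1, 6, 9]
Initialize: seen = True
Initialize: n_items = 0
Entering loop: for val in seq:
After iteration 1: val = 9, seen = False, n_items = 0
After iteration 2: val = 6, seen = True, n_items = 0
After iteration 3: val = 2, seen = False, n_items = 1
After iteration 4: val = 3, seen = True, n_items = 1
After iteration 5: val = 2, seen = False, n_items = 2
After iteration 6: val = 1, seen = True, n_items = 2
After iteration 7: val = 1, seen = False, n_items = 2
After iteration 8: val = 6, seen = True, n_items = 2
After iteration 9: val = 9, seen = False, n_items = 2
Loop ends.

Final answer: 2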